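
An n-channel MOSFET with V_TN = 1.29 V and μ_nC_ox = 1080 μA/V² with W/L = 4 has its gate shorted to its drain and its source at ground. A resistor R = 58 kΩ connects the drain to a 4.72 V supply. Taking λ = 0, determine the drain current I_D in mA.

I_D = 0.0564 mA

With gate tied to drain, V_GS = V_DS ≥ V_GS − V_TN, so the device is in saturation.
k_n = μ_nC_ox · (W/L) = 4.32 mA/V².
KCL at the drain: ½ k_n (V_GS − V_TN)² = (V_DD − V_GS)/R.
Let x = V_GS − 1.29. Then 125 x² + x − 3.43 = 0, giving x = 0.162 V (positive root), so V_GS = 1.45 V.
I_D = (V_DD − V_GS)/R = (4.72 − 1.45) / 58 = 0.0564 mA.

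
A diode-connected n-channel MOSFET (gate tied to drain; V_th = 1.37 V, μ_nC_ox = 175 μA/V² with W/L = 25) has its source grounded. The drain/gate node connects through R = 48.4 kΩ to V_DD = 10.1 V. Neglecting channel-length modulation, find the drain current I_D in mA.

With gate tied to drain, V_GS = V_DS ≥ V_GS − V_th, so the device is in saturation.
k_n = μ_nC_ox · (W/L) = 4.375 mA/V².
KCL at the drain: ½ k_n (V_GS − V_th)² = (V_DD − V_GS)/R.
Let x = V_GS − 1.37. Then 106 x² + x − 8.73 = 0, giving x = 0.282 V (positive root), so V_GS = 1.65 V.
I_D = (V_DD − V_GS)/R = (10.1 − 1.65) / 48.4 = 0.175 mA.

I_D = 0.175 mA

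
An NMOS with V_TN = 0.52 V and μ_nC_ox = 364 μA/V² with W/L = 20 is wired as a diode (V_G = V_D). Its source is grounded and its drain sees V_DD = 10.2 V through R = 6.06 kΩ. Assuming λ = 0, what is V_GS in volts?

V_GS = 1.16 V

With gate tied to drain, V_GS = V_DS ≥ V_GS − V_TN, so the device is in saturation.
k_n = μ_nC_ox · (W/L) = 7.28 mA/V².
KCL at the drain: ½ k_n (V_GS − V_TN)² = (V_DD − V_GS)/R.
Let x = V_GS − 0.52. Then 22.1 x² + x − 9.68 = 0, giving x = 0.64 V (positive root), so V_GS = 1.16 V.
I_D = (V_DD − V_GS)/R = (10.2 − 1.16) / 6.06 = 1.49 mA.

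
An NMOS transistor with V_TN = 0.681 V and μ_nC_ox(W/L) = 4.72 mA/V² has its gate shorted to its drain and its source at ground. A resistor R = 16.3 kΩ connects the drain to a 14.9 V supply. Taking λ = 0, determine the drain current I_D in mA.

With gate tied to drain, V_GS = V_DS ≥ V_GS − V_TN, so the device is in saturation.
KCL at the drain: ½ k_n (V_GS − V_TN)² = (V_DD − V_GS)/R.
Let x = V_GS − 0.681. Then 38.5 x² + x − 14.22 = 0, giving x = 0.595 V (positive root), so V_GS = 1.28 V.
I_D = (V_DD − V_GS)/R = (14.9 − 1.28) / 16.3 = 0.836 mA.

I_D = 0.836 mA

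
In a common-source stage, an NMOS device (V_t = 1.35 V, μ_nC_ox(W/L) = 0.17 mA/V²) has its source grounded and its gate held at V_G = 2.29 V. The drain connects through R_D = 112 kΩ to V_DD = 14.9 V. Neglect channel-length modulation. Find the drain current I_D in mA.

I_D = 0.0751 mA

V_GS = V_G = 2.29 V, so V_ov = 2.29 − 1.35 = 0.94 V.
Assume saturation: I_D = ½ k_n V_ov² = 0.5 × 0.17 × 0.94² = 0.0751 mA, giving V_DS = V_DD − I_D R_D = 14.9 − 0.0751 × 112 = 6.49 V.
V_DS = 6.49 V ≥ V_ov = 0.94 V, confirming saturation.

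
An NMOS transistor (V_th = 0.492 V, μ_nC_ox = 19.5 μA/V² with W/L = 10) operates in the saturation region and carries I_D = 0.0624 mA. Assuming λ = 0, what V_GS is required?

V_GS = 1.29 V

k_n = μ_nC_ox · (W/L) = 0.195 mA/V².
In saturation I_D = ½ k_n (V_GS − V_th)², so V_GS − V_th = √(2 I_D / k_n) = √(2 × 0.0624 / 0.195) = 0.8 V.
V_GS = 0.492 + 0.8 = 1.29 V.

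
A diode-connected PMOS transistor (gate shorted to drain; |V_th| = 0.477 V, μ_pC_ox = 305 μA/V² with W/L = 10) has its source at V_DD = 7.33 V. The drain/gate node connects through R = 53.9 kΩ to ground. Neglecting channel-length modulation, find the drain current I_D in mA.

I_D = 0.122 mA

With gate tied to drain, V_SG = V_SD ≥ V_SG − |V_th|, so the device is in saturation.
k_p = μ_pC_ox · (W/L) = 3.05 mA/V².
KCL at the drain: ½ k_p (V_SG − |V_th|)² = (V_DD − V_SG)/R.
Let x = V_SG − 0.477. Then 82.2 x² + x − 6.853 = 0, giving x = 0.283 V (positive root), so V_SG = 0.76 V.
I_D = (V_DD − V_SG)/R = (7.33 − 0.76) / 53.9 = 0.122 mA.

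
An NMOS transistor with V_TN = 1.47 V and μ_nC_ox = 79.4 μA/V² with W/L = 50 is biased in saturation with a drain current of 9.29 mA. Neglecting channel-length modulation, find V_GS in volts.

k_n = μ_nC_ox · (W/L) = 3.97 mA/V².
In saturation I_D = ½ k_n (V_GS − V_TN)², so V_GS − V_TN = √(2 I_D / k_n) = √(2 × 9.29 / 3.97) = 2.16 V.
V_GS = 1.47 + 2.16 = 3.63 V.

V_GS = 3.63 V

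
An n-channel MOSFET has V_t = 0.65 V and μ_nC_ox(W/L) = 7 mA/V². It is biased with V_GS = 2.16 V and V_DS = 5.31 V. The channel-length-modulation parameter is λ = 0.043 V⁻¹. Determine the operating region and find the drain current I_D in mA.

V_ov = V_GS − V_t = 2.16 − 0.65 = 1.51 V.
Since V_DS = 5.31 V ≥ V_ov = 1.51 V, the device is in saturation.
I_D = ½ k_n V_ov² (1 + λ V_DS) = 0.5 × 7 × 1.51² × (1 + 0.043 × 5.31) = 9.8 mA.

Saturation; I_D = 9.80 mA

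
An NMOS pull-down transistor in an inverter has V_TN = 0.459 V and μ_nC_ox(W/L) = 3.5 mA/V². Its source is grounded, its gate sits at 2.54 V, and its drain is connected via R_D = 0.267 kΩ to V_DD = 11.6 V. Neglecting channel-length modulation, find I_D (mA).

I_D = 7.58 mA

V_GS = V_G = 2.54 V, so V_ov = 2.54 − 0.459 = 2.08 V.
Assume saturation: I_D = ½ k_n V_ov² = 0.5 × 3.5 × 2.08² = 7.58 mA, giving V_DS = V_DD − I_D R_D = 11.6 − 7.58 × 0.267 = 9.58 V.
V_DS = 9.58 V ≥ V_ov = 2.08 V, confirming saturation.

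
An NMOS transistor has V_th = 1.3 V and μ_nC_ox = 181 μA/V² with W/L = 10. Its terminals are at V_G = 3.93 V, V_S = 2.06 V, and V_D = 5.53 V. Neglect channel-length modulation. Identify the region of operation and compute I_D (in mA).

V_GS = V_G − V_S = 3.93 − 2.06 = 1.87 V; V_DS = V_D − V_S = 5.53 − 2.06 = 3.47 V.
k_n = μ_nC_ox · (W/L) = 1.81 mA/V².
V_ov = V_GS − V_th = 1.87 − 1.3 = 0.57 V.
Since V_DS = 3.47 V ≥ V_ov = 0.57 V, the device is in saturation.
I_D = ½ k_n V_ov² = 0.5 × 1.81 × 0.57² = 0.294 mA.

Saturation; I_D = 0.294 mA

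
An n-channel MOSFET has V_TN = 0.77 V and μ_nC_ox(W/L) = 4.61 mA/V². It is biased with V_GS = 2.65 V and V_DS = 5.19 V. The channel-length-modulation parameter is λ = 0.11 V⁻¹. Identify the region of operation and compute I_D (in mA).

V_ov = V_GS − V_TN = 2.65 − 0.77 = 1.88 V.
Since V_DS = 5.19 V ≥ V_ov = 1.88 V, the device is in saturation.
I_D = ½ k_n V_ov² (1 + λ V_DS) = 0.5 × 4.61 × 1.88² × (1 + 0.11 × 5.19) = 12.8 mA.

Saturation; I_D = 12.8 mA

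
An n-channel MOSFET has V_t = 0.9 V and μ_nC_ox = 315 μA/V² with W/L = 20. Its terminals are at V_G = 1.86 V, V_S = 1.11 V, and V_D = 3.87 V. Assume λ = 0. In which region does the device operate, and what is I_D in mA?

V_GS = V_G − V_S = 1.86 − 1.11 = 0.75 V; V_DS = V_D − V_S = 3.87 − 1.11 = 2.76 V.
V_GS = 0.75 V < V_t = 0.9 V, so the transistor is in cutoff.

Cutoff; I_D = 0 mA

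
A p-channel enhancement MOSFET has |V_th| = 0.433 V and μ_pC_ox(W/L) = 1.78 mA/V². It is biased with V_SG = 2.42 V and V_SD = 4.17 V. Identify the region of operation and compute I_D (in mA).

Saturation; I_D = 3.51 mA

V_ov = V_SG − |V_th| = 2.42 − 0.433 = 1.99 V.
Since V_SD = 4.17 V ≥ V_ov = 1.99 V, the device is in saturation.
I_D = ½ k_p V_ov² = 0.5 × 1.78 × 1.99² = 3.51 mA.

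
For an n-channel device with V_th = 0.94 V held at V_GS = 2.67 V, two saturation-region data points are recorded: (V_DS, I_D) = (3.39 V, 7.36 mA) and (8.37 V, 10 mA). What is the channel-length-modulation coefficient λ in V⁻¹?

With V_GS fixed, I_D ∝ (1 + λ V_DS) in saturation, so I_D2/I_D1 = (1 + λ V_DS2)/(1 + λ V_DS1).
10/7.36 = 1.359 = (1 + 8.37 λ)/(1 + 3.39 λ).
Solving: λ (I_D1 V_DS2 − I_D2 V_DS1) = I_D2 − I_D1, so λ = (10 − 7.36) / (7.36 × 8.37 − 10 × 3.39) = 2.64 / 27.7 = 0.0953 V⁻¹.

λ = 0.0953 V⁻¹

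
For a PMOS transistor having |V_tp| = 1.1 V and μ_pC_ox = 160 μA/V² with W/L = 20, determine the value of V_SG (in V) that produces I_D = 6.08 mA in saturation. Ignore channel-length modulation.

k_p = μ_pC_ox · (W/L) = 3.2 mA/V².
In saturation I_D = ½ k_p (V_SG − |V_tp|)², so V_SG − |V_tp| = √(2 I_D / k_p) = √(2 × 6.08 / 3.2) = 1.95 V.
V_SG = 1.1 + 1.95 = 3.05 V.

V_SG = 3.05 V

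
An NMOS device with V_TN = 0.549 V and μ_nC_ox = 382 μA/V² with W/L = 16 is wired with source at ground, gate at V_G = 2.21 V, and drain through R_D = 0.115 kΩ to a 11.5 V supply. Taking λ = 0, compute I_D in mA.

I_D = 8.43 mA

V_GS = V_G = 2.21 V, so V_ov = 2.21 − 0.549 = 1.66 V.
k_n = μ_nC_ox · (W/L) = 6.112 mA/V².
Assume saturation: I_D = ½ k_n V_ov² = 0.5 × 6.112 × 1.66² = 8.43 mA, giving V_DS = V_DD − I_D R_D = 11.5 − 8.43 × 0.115 = 10.5 V.
V_DS = 10.5 V ≥ V_ov = 1.66 V, confirming saturation.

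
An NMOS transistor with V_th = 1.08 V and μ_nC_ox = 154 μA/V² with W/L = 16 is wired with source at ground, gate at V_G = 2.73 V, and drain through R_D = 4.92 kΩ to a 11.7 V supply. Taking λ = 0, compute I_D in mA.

V_GS = V_G = 2.73 V, so V_ov = 2.73 − 1.08 = 1.65 V.
k_n = μ_nC_ox · (W/L) = 2.464 mA/V².
Assume saturation: I_D = ½ k_n V_ov² = 0.5 × 2.464 × 1.65² = 3.35 mA, giving V_DS = V_DD − I_D R_D = 11.7 − 3.35 × 4.92 = -4.8 V.
But -4.8 V < V_ov = 1.65 V, so the device is actually in triode.
In triode I_D = k_n[V_ov V_DS − ½ V_DS²] and I_D = (V_DD − V_DS)/R_D. Equating: 6.06 V_DS² − 21 V_DS + 11.7 = 0, giving V_DS = 0.697 V (the root below V_ov).
I_D = (11.7 − 0.697) / 4.92 = 2.24 mA.

I_D = 2.24 mA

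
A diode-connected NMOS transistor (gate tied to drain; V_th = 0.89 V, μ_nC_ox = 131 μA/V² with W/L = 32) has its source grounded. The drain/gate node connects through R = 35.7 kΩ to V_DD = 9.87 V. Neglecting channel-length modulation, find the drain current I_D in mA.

With gate tied to drain, V_GS = V_DS ≥ V_GS − V_th, so the device is in saturation.
k_n = μ_nC_ox · (W/L) = 4.192 mA/V².
KCL at the drain: ½ k_n (V_GS − V_th)² = (V_DD − V_GS)/R.
Let x = V_GS − 0.89. Then 74.8 x² + x − 8.98 = 0, giving x = 0.34 V (positive root), so V_GS = 1.23 V.
I_D = (V_DD − V_GS)/R = (9.87 − 1.23) / 35.7 = 0.242 mA.

I_D = 0.242 mA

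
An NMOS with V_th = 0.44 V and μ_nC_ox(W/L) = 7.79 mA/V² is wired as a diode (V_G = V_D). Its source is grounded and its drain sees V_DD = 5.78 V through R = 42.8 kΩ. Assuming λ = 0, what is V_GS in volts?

V_GS = 0.616 V

With gate tied to drain, V_GS = V_DS ≥ V_GS − V_th, so the device is in saturation.
KCL at the drain: ½ k_n (V_GS − V_th)² = (V_DD − V_GS)/R.
Let x = V_GS − 0.44. Then 167 x² + x − 5.34 = 0, giving x = 0.176 V (positive root), so V_GS = 0.616 V.
I_D = (V_DD − V_GS)/R = (5.78 − 0.616) / 42.8 = 0.121 mA.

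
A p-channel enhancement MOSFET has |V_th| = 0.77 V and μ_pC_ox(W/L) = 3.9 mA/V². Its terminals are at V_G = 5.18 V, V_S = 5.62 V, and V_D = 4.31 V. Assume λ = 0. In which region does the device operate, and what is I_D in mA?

V_SG = V_S − V_G = 5.62 − 5.18 = 0.44 V; V_SD = V_S − V_D = 5.62 − 4.31 = 1.31 V.
V_SG = 0.44 V < |V_th| = 0.77 V, so the transistor is in cutoff.

Cutoff; I_D = 0 mA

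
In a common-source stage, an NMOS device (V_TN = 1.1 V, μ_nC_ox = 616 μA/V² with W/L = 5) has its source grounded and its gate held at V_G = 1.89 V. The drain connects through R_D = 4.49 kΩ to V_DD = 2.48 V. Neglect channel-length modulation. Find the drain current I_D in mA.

V_GS = V_G = 1.89 V, so V_ov = 1.89 − 1.1 = 0.79 V.
k_n = μ_nC_ox · (W/L) = 3.08 mA/V².
Assume saturation: I_D = ½ k_n V_ov² = 0.5 × 3.08 × 0.79² = 0.961 mA, giving V_DS = V_DD − I_D R_D = 2.48 − 0.961 × 4.49 = -1.84 V.
But -1.84 V < V_ov = 0.79 V, so the device is actually in triode.
In triode I_D = k_n[V_ov V_DS − ½ V_DS²] and I_D = (V_DD − V_DS)/R_D. Equating: 6.91 V_DS² − 11.93 V_DS + 2.48 = 0, giving V_DS = 0.242 V (the root below V_ov).
I_D = (2.48 − 0.242) / 4.49 = 0.498 mA.

I_D = 0.498 mA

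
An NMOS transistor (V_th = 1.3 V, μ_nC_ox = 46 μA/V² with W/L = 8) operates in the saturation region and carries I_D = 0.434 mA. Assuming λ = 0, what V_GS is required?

k_n = μ_nC_ox · (W/L) = 0.368 mA/V².
In saturation I_D = ½ k_n (V_GS − V_th)², so V_GS − V_th = √(2 I_D / k_n) = √(2 × 0.434 / 0.368) = 1.54 V.
V_GS = 1.3 + 1.54 = 2.84 V.

V_GS = 2.84 V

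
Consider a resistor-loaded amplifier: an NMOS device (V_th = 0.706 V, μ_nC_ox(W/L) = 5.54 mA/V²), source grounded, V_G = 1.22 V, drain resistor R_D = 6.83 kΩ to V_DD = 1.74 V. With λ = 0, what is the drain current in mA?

V_GS = V_G = 1.22 V, so V_ov = 1.22 − 0.706 = 0.514 V.
Assume saturation: I_D = ½ k_n V_ov² = 0.5 × 5.54 × 0.514² = 0.732 mA, giving V_DS = V_DD − I_D R_D = 1.74 − 0.732 × 6.83 = -3.26 V.
But -3.26 V < V_ov = 0.514 V, so the device is actually in triode.
In triode I_D = k_n[V_ov V_DS − ½ V_DS²] and I_D = (V_DD − V_DS)/R_D. Equating: 18.9 V_DS² − 20.45 V_DS + 1.74 = 0, giving V_DS = 0.0931 V (the root below V_ov).
I_D = (1.74 − 0.0931) / 6.83 = 0.241 mA.

I_D = 0.241 mA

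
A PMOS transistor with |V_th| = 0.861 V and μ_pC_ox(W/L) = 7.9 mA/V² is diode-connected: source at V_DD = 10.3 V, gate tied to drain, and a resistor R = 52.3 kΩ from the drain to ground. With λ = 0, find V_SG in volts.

V_SG = 1.07 V

With gate tied to drain, V_SG = V_SD ≥ V_SG − |V_th|, so the device is in saturation.
KCL at the drain: ½ k_p (V_SG − |V_th|)² = (V_DD − V_SG)/R.
Let x = V_SG − 0.861. Then 207 x² + x − 9.439 = 0, giving x = 0.211 V (positive root), so V_SG = 1.07 V.
I_D = (V_DD − V_SG)/R = (10.3 − 1.07) / 52.3 = 0.176 mA.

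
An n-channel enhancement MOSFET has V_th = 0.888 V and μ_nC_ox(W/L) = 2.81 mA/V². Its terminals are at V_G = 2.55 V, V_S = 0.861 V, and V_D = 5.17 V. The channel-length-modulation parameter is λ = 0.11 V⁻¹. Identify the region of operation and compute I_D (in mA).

V_GS = V_G − V_S = 2.55 − 0.861 = 1.69 V; V_DS = V_D − V_S = 5.17 − 0.861 = 4.31 V.
V_ov = V_GS − V_th = 1.69 − 0.888 = 0.801 V.
Since V_DS = 4.31 V ≥ V_ov = 0.801 V, the device is in saturation.
I_D = ½ k_n V_ov² (1 + λ V_DS) = 0.5 × 2.81 × 0.801² × (1 + 0.11 × 4.31) = 1.33 mA.

Saturation; I_D = 1.33 mA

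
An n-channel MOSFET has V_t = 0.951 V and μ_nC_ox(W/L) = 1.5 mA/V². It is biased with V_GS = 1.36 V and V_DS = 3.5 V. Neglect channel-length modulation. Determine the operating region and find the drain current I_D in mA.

Saturation; I_D = 0.125 mA

V_ov = V_GS − V_t = 1.36 − 0.951 = 0.409 V.
Since V_DS = 3.5 V ≥ V_ov = 0.409 V, the device is in saturation.
I_D = ½ k_n V_ov² = 0.5 × 1.5 × 0.409² = 0.125 mA.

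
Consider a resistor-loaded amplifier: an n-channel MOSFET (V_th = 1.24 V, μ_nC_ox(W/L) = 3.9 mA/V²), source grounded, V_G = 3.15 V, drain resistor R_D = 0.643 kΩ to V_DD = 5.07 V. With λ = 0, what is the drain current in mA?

I_D = 6.06 mA

V_GS = V_G = 3.15 V, so V_ov = 3.15 − 1.24 = 1.91 V.
Assume saturation: I_D = ½ k_n V_ov² = 0.5 × 3.9 × 1.91² = 7.11 mA, giving V_DS = V_DD − I_D R_D = 5.07 − 7.11 × 0.643 = 0.496 V.
But 0.496 V < V_ov = 1.91 V, so the device is actually in triode.
In triode I_D = k_n[V_ov V_DS − ½ V_DS²] and I_D = (V_DD − V_DS)/R_D. Equating: 1.25 V_DS² − 5.79 V_DS + 5.07 = 0, giving V_DS = 1.17 V (the root below V_ov).
I_D = (5.07 − 1.17) / 0.643 = 6.06 mA.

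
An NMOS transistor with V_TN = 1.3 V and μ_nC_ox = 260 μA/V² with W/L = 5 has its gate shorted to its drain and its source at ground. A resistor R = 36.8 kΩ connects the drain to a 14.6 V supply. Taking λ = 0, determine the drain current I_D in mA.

With gate tied to drain, V_GS = V_DS ≥ V_GS − V_TN, so the device is in saturation.
k_n = μ_nC_ox · (W/L) = 1.3 mA/V².
KCL at the drain: ½ k_n (V_GS − V_TN)² = (V_DD − V_GS)/R.
Let x = V_GS − 1.3. Then 23.9 x² + x − 13.3 = 0, giving x = 0.725 V (positive root), so V_GS = 2.03 V.
I_D = (V_DD − V_GS)/R = (14.6 − 2.03) / 36.8 = 0.342 mA.

I_D = 0.342 mA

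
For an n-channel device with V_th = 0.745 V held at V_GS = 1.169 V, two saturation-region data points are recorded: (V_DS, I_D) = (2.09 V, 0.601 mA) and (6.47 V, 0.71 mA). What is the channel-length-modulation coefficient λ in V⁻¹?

λ = 0.0453 V⁻¹

With V_GS fixed, I_D ∝ (1 + λ V_DS) in saturation, so I_D2/I_D1 = (1 + λ V_DS2)/(1 + λ V_DS1).
0.71/0.601 = 1.181 = (1 + 6.47 λ)/(1 + 2.09 λ).
Solving: λ (I_D1 V_DS2 − I_D2 V_DS1) = I_D2 − I_D1, so λ = (0.71 − 0.601) / (0.601 × 6.47 − 0.71 × 2.09) = 0.109 / 2.4 = 0.0453 V⁻¹.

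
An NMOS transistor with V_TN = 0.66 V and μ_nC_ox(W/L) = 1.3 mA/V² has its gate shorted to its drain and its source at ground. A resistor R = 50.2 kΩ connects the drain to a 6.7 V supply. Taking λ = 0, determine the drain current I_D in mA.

With gate tied to drain, V_GS = V_DS ≥ V_GS − V_TN, so the device is in saturation.
KCL at the drain: ½ k_n (V_GS − V_TN)² = (V_DD − V_GS)/R.
Let x = V_GS − 0.66. Then 32.6 x² + x − 6.04 = 0, giving x = 0.415 V (positive root), so V_GS = 1.08 V.
I_D = (V_DD − V_GS)/R = (6.7 − 1.08) / 50.2 = 0.112 mA.

I_D = 0.112 mA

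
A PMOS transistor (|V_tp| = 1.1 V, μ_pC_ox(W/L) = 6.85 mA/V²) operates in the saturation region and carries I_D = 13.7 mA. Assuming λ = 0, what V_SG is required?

V_SG = 3.10 V

In saturation I_D = ½ k_p (V_SG − |V_tp|)², so V_SG − |V_tp| = √(2 I_D / k_p) = √(2 × 13.7 / 6.85) = 2 V.
V_SG = 1.1 + 2 = 3.1 V.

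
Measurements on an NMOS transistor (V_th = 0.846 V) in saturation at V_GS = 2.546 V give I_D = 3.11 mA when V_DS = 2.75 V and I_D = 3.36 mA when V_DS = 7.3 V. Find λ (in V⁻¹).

λ = 0.0186 V⁻¹

With V_GS fixed, I_D ∝ (1 + λ V_DS) in saturation, so I_D2/I_D1 = (1 + λ V_DS2)/(1 + λ V_DS1).
3.36/3.11 = 1.08 = (1 + 7.3 λ)/(1 + 2.75 λ).
Solving: λ (I_D1 V_DS2 − I_D2 V_DS1) = I_D2 − I_D1, so λ = (3.36 − 3.11) / (3.11 × 7.3 − 3.36 × 2.75) = 0.25 / 13.5 = 0.0186 V⁻¹.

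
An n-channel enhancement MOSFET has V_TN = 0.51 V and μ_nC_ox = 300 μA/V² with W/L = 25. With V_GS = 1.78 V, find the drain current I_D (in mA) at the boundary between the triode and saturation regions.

At the boundary V_DS = V_ov = V_GS − V_TN = 1.78 − 0.51 = 1.27 V.
k_n = μ_nC_ox · (W/L) = 7.5 mA/V².
I_D = ½ k_n V_ov² = 0.5 × 7.5 × 1.27² = 6.05 mA.

I_D = 6.05 mA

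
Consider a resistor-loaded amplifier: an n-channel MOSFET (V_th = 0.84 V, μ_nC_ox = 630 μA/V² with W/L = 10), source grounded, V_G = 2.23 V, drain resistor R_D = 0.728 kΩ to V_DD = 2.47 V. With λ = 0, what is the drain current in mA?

V_GS = V_G = 2.23 V, so V_ov = 2.23 − 0.84 = 1.39 V.
k_n = μ_nC_ox · (W/L) = 6.3 mA/V².
Assume saturation: I_D = ½ k_n V_ov² = 0.5 × 6.3 × 1.39² = 6.09 mA, giving V_DS = V_DD − I_D R_D = 2.47 − 6.09 × 0.728 = -1.96 V.
But -1.96 V < V_ov = 1.39 V, so the device is actually in triode.
In triode I_D = k_n[V_ov V_DS − ½ V_DS²] and I_D = (V_DD − V_DS)/R_D. Equating: 2.29 V_DS² − 7.375 V_DS + 2.47 = 0, giving V_DS = 0.38 V (the root below V_ov).
I_D = (2.47 − 0.38) / 0.728 = 2.87 mA.

I_D = 2.87 mA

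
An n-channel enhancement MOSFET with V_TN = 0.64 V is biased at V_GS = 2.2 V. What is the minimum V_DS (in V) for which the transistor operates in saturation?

V_DS,sat = 1.56 V

The boundary between triode and saturation is V_DS = V_GS − V_TN = V_ov.
V_ov = 2.2 − 0.64 = 1.56 V.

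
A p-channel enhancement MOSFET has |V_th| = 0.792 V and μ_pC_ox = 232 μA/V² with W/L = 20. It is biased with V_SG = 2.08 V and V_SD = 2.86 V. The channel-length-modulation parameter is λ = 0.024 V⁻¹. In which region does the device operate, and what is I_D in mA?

k_p = μ_pC_ox · (W/L) = 4.64 mA/V².
V_ov = V_SG − |V_th| = 2.08 − 0.792 = 1.29 V.
Since V_SD = 2.86 V ≥ V_ov = 1.29 V, the device is in saturation.
I_D = ½ k_p V_ov² (1 + λ V_SD) = 0.5 × 4.64 × 1.29² × (1 + 0.024 × 2.86) = 4.11 mA.

Saturation; I_D = 4.11 mA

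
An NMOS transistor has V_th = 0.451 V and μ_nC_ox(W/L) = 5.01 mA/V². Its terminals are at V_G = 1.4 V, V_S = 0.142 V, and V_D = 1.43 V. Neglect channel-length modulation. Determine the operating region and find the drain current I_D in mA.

Saturation; I_D = 1.63 mA

V_GS = V_G − V_S = 1.4 − 0.142 = 1.26 V; V_DS = V_D − V_S = 1.43 − 0.142 = 1.29 V.
V_ov = V_GS − V_th = 1.26 − 0.451 = 0.807 V.
Since V_DS = 1.29 V ≥ V_ov = 0.807 V, the device is in saturation.
I_D = ½ k_n V_ov² = 0.5 × 5.01 × 0.807² = 1.63 mA.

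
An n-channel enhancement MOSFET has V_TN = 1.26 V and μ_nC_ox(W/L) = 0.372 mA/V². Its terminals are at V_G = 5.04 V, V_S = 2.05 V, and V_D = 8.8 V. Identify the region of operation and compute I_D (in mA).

Saturation; I_D = 0.557 mA

V_GS = V_G − V_S = 5.04 − 2.05 = 2.99 V; V_DS = V_D − V_S = 8.8 − 2.05 = 6.75 V.
V_ov = V_GS − V_TN = 2.99 − 1.26 = 1.73 V.
Since V_DS = 6.75 V ≥ V_ov = 1.73 V, the device is in saturation.
I_D = ½ k_n V_ov² = 0.5 × 0.372 × 1.73² = 0.557 mA.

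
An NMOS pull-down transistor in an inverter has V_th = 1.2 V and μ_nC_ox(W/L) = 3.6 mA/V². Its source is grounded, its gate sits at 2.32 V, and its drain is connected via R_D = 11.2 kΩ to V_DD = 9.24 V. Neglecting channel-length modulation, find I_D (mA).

I_D = 0.805 mA

V_GS = V_G = 2.32 V, so V_ov = 2.32 − 1.2 = 1.12 V.
Assume saturation: I_D = ½ k_n V_ov² = 0.5 × 3.6 × 1.12² = 2.26 mA, giving V_DS = V_DD − I_D R_D = 9.24 − 2.26 × 11.2 = -16 V.
But -16 V < V_ov = 1.12 V, so the device is actually in triode.
In triode I_D = k_n[V_ov V_DS − ½ V_DS²] and I_D = (V_DD − V_DS)/R_D. Equating: 20.2 V_DS² − 46.16 V_DS + 9.24 = 0, giving V_DS = 0.222 V (the root below V_ov).
I_D = (9.24 − 0.222) / 11.2 = 0.805 mA.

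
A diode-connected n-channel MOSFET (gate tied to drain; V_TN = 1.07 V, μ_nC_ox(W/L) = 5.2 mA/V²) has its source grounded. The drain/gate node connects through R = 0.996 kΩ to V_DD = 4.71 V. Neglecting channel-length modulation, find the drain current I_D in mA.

I_D = 2.64 mA

With gate tied to drain, V_GS = V_DS ≥ V_GS − V_TN, so the device is in saturation.
KCL at the drain: ½ k_n (V_GS − V_TN)² = (V_DD − V_GS)/R.
Let x = V_GS − 1.07. Then 2.59 x² + x − 3.64 = 0, giving x = 1.01 V (positive root), so V_GS = 2.08 V.
I_D = (V_DD − V_GS)/R = (4.71 − 2.08) / 0.996 = 2.64 mA.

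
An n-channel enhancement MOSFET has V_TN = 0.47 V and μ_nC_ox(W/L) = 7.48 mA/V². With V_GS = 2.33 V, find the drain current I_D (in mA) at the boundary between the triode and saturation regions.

At the boundary V_DS = V_ov = V_GS − V_TN = 2.33 − 0.47 = 1.86 V.
I_D = ½ k_n V_ov² = 0.5 × 7.48 × 1.86² = 12.9 mA.

I_D = 12.9 mA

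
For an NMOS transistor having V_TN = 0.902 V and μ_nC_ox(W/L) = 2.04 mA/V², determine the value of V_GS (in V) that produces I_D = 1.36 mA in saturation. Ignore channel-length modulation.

In saturation I_D = ½ k_n (V_GS − V_TN)², so V_GS − V_TN = √(2 I_D / k_n) = √(2 × 1.36 / 2.04) = 1.15 V.
V_GS = 0.902 + 1.15 = 2.06 V.

V_GS = 2.06 V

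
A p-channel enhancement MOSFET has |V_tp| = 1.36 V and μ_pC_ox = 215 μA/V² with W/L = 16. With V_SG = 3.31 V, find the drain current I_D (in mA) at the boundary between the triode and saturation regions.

I_D = 6.54 mA

At the boundary V_SD = V_ov = V_SG − |V_tp| = 3.31 − 1.36 = 1.95 V.
k_p = μ_pC_ox · (W/L) = 3.44 mA/V².
I_D = ½ k_p V_ov² = 0.5 × 3.44 × 1.95² = 6.54 mA.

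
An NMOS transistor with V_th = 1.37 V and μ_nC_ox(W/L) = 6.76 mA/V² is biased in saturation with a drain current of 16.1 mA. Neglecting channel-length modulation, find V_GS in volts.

V_GS = 3.55 V

In saturation I_D = ½ k_n (V_GS − V_th)², so V_GS − V_th = √(2 I_D / k_n) = √(2 × 16.1 / 6.76) = 2.18 V.
V_GS = 1.37 + 2.18 = 3.55 V.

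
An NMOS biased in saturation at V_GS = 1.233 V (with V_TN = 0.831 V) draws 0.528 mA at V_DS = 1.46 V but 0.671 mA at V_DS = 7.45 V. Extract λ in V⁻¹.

With V_GS fixed, I_D ∝ (1 + λ V_DS) in saturation, so I_D2/I_D1 = (1 + λ V_DS2)/(1 + λ V_DS1).
0.671/0.528 = 1.271 = (1 + 7.45 λ)/(1 + 1.46 λ).
Solving: λ (I_D1 V_DS2 − I_D2 V_DS1) = I_D2 − I_D1, so λ = (0.671 − 0.528) / (0.528 × 7.45 − 0.671 × 1.46) = 0.143 / 2.95 = 0.0484 V⁻¹.

λ = 0.0484 V⁻¹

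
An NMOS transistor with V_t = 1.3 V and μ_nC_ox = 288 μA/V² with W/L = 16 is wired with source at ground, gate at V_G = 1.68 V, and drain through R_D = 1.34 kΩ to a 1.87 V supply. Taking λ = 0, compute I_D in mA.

V_GS = V_G = 1.68 V, so V_ov = 1.68 − 1.3 = 0.38 V.
k_n = μ_nC_ox · (W/L) = 4.608 mA/V².
Assume saturation: I_D = ½ k_n V_ov² = 0.5 × 4.608 × 0.38² = 0.333 mA, giving V_DS = V_DD − I_D R_D = 1.87 − 0.333 × 1.34 = 1.42 V.
V_DS = 1.42 V ≥ V_ov = 0.38 V, confirming saturation.

I_D = 0.333 mA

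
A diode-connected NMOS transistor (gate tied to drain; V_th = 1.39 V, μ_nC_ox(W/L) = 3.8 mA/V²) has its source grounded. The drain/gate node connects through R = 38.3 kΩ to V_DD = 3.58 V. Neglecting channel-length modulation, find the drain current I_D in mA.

I_D = 0.0528 mA

With gate tied to drain, V_GS = V_DS ≥ V_GS − V_th, so the device is in saturation.
KCL at the drain: ½ k_n (V_GS − V_th)² = (V_DD − V_GS)/R.
Let x = V_GS − 1.39. Then 72.8 x² + x − 2.19 = 0, giving x = 0.167 V (positive root), so V_GS = 1.56 V.
I_D = (V_DD − V_GS)/R = (3.58 − 1.56) / 38.3 = 0.0528 mA.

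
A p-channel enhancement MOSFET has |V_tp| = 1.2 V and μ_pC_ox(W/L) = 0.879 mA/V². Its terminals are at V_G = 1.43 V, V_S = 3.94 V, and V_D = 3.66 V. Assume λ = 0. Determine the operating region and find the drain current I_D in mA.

Triode; I_D = 0.288 mA

V_SG = V_S − V_G = 3.94 − 1.43 = 2.51 V; V_SD = V_S − V_D = 3.94 − 3.66 = 0.28 V.
V_ov = V_SG − |V_tp| = 2.51 − 1.2 = 1.31 V.
Since V_SD = 0.28 V < V_ov = 1.31 V, the device is in the triode region.
I_D = k_p [V_ov · V_SD − ½ V_SD²] = 0.879 × [1.31 × 0.28 − 0.5 × 0.28²] = 0.288 mA.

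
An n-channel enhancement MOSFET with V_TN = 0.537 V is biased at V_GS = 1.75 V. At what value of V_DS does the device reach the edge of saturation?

V_DS,sat = 1.21 V

The boundary between triode and saturation is V_DS = V_GS − V_TN = V_ov.
V_ov = 1.75 − 0.537 = 1.21 V.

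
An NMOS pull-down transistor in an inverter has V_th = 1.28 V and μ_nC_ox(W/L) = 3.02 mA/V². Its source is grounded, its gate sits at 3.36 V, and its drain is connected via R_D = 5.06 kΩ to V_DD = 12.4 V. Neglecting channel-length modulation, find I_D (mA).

V_GS = V_G = 3.36 V, so V_ov = 3.36 − 1.28 = 2.08 V.
Assume saturation: I_D = ½ k_n V_ov² = 0.5 × 3.02 × 2.08² = 6.53 mA, giving V_DS = V_DD − I_D R_D = 12.4 − 6.53 × 5.06 = -20.7 V.
But -20.7 V < V_ov = 2.08 V, so the device is actually in triode.
In triode I_D = k_n[V_ov V_DS − ½ V_DS²] and I_D = (V_DD − V_DS)/R_D. Equating: 7.64 V_DS² − 32.78 V_DS + 12.4 = 0, giving V_DS = 0.419 V (the root below V_ov).
I_D = (12.4 − 0.419) / 5.06 = 2.37 mA.

I_D = 2.37 mA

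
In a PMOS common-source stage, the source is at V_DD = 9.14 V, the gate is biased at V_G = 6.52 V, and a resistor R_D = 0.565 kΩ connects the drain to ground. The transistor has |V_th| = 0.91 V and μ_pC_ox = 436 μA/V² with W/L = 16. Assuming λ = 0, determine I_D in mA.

V_SG = V_DD − V_G = 9.14 − 6.52 = 2.62 V, so V_ov = 2.62 − 0.91 = 1.71 V.
k_p = μ_pC_ox · (W/L) = 6.976 mA/V².
Assume saturation: I_D = ½ k_p V_ov² = 0.5 × 6.976 × 1.71² = 10.2 mA, giving V_SD = V_DD − I_D R_D = 9.14 − 10.2 × 0.565 = 3.38 V.
V_SD = 3.38 V ≥ V_ov = 1.71 V, confirming saturation.

I_D = 10.2 mA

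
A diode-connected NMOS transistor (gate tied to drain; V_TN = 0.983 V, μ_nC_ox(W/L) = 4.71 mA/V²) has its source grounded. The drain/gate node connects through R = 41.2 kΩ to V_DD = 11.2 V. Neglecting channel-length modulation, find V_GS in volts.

With gate tied to drain, V_GS = V_DS ≥ V_GS − V_TN, so the device is in saturation.
KCL at the drain: ½ k_n (V_GS − V_TN)² = (V_DD − V_GS)/R.
Let x = V_GS − 0.983. Then 97 x² + x − 10.22 = 0, giving x = 0.319 V (positive root), so V_GS = 1.3 V.
I_D = (V_DD − V_GS)/R = (11.2 − 1.3) / 41.2 = 0.24 mA.

V_GS = 1.30 V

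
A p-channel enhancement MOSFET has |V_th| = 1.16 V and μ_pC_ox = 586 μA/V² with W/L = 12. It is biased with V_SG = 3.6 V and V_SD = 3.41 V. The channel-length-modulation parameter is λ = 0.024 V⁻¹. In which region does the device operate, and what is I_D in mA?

k_p = μ_pC_ox · (W/L) = 7.032 mA/V².
V_ov = V_SG − |V_th| = 3.6 − 1.16 = 2.44 V.
Since V_SD = 3.41 V ≥ V_ov = 2.44 V, the device is in saturation.
I_D = ½ k_p V_ov² (1 + λ V_SD) = 0.5 × 7.032 × 2.44² × (1 + 0.024 × 3.41) = 22.6 mA.

Saturation; I_D = 22.6 mA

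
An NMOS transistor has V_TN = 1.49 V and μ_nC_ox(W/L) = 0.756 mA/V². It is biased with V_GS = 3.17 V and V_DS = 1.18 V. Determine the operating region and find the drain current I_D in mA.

Triode; I_D = 0.972 mA

V_ov = V_GS − V_TN = 3.17 − 1.49 = 1.68 V.
Since V_DS = 1.18 V < V_ov = 1.68 V, the device is in the triode region.
I_D = k_n [V_ov · V_DS − ½ V_DS²] = 0.756 × [1.68 × 1.18 − 0.5 × 1.18²] = 0.972 mA.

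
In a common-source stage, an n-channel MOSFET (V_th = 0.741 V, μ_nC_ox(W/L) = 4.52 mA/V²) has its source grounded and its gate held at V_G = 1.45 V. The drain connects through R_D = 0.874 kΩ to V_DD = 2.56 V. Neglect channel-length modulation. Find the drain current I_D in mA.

I_D = 1.14 mA

V_GS = V_G = 1.45 V, so V_ov = 1.45 − 0.741 = 0.709 V.
Assume saturation: I_D = ½ k_n V_ov² = 0.5 × 4.52 × 0.709² = 1.14 mA, giving V_DS = V_DD − I_D R_D = 2.56 − 1.14 × 0.874 = 1.57 V.
V_DS = 1.57 V ≥ V_ov = 0.709 V, confirming saturation.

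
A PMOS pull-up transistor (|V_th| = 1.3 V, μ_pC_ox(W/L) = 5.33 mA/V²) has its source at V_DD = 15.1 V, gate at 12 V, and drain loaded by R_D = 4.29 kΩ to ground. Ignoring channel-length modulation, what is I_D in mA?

V_SG = V_DD − V_G = 15.1 − 12 = 3.1 V, so V_ov = 3.1 − 1.3 = 1.8 V.
Assume saturation: I_D = ½ k_p V_ov² = 0.5 × 5.33 × 1.8² = 8.63 mA, giving V_SD = V_DD − I_D R_D = 15.1 − 8.63 × 4.29 = -21.9 V.
But -21.9 V < V_ov = 1.8 V, so the device is actually in triode.
In triode I_D = k_p[V_ov V_SD − ½ V_SD²] and I_D = (V_DD − V_SD)/R_D. Equating: 11.4 V_SD² − 42.16 V_SD + 15.1 = 0, giving V_SD = 0.402 V (the root below V_ov).
I_D = (15.1 − 0.402) / 4.29 = 3.43 mA.

I_D = 3.43 mA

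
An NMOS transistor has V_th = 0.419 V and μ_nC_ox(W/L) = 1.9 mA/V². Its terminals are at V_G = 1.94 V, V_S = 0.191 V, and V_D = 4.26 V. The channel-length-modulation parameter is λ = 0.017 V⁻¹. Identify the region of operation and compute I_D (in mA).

Saturation; I_D = 1.80 mA

V_GS = V_G − V_S = 1.94 − 0.191 = 1.75 V; V_DS = V_D − V_S = 4.26 − 0.191 = 4.07 V.
V_ov = V_GS − V_th = 1.75 − 0.419 = 1.33 V.
Since V_DS = 4.07 V ≥ V_ov = 1.33 V, the device is in saturation.
I_D = ½ k_n V_ov² (1 + λ V_DS) = 0.5 × 1.9 × 1.33² × (1 + 0.017 × 4.07) = 1.8 mA.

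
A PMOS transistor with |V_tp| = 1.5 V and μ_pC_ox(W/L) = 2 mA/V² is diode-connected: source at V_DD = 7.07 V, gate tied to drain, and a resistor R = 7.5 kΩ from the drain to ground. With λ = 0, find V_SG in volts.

V_SG = 2.30 V

With gate tied to drain, V_SG = V_SD ≥ V_SG − |V_tp|, so the device is in saturation.
KCL at the drain: ½ k_p (V_SG − |V_tp|)² = (V_DD − V_SG)/R.
Let x = V_SG − 1.5. Then 7.5 x² + x − 5.57 = 0, giving x = 0.798 V (positive root), so V_SG = 2.3 V.
I_D = (V_DD − V_SG)/R = (7.07 − 2.3) / 7.5 = 0.636 mA.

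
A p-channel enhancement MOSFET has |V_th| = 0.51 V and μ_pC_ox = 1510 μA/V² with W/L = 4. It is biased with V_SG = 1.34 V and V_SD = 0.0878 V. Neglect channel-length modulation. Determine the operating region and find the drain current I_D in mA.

k_p = μ_pC_ox · (W/L) = 6.04 mA/V².
V_ov = V_SG − |V_th| = 1.34 − 0.51 = 0.83 V.
Since V_SD = 0.0878 V < V_ov = 0.83 V, the device is in the triode region.
I_D = k_p [V_ov · V_SD − ½ V_SD²] = 6.04 × [0.83 × 0.0878 − 0.5 × 0.0878²] = 0.417 mA.

Triode; I_D = 0.417 mA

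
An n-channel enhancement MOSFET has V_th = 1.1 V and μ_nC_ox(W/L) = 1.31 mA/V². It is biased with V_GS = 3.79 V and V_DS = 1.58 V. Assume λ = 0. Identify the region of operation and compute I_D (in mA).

V_ov = V_GS − V_th = 3.79 − 1.1 = 2.69 V.
Since V_DS = 1.58 V < V_ov = 2.69 V, the device is in the triode region.
I_D = k_n [V_ov · V_DS − ½ V_DS²] = 1.31 × [2.69 × 1.58 − 0.5 × 1.58²] = 3.93 mA.

Triode; I_D = 3.93 mA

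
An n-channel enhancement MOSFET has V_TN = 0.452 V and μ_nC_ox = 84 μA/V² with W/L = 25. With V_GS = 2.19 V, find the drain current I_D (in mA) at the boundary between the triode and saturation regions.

At the boundary V_DS = V_ov = V_GS − V_TN = 2.19 − 0.452 = 1.74 V.
k_n = μ_nC_ox · (W/L) = 2.1 mA/V².
I_D = ½ k_n V_ov² = 0.5 × 2.1 × 1.74² = 3.17 mA.

I_D = 3.17 mA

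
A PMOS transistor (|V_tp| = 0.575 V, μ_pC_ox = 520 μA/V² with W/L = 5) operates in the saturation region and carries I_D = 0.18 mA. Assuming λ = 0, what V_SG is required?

k_p = μ_pC_ox · (W/L) = 2.6 mA/V².
In saturation I_D = ½ k_p (V_SG − |V_tp|)², so V_SG − |V_tp| = √(2 I_D / k_p) = √(2 × 0.18 / 2.6) = 0.372 V.
V_SG = 0.575 + 0.372 = 0.947 V.

V_SG = 0.947 V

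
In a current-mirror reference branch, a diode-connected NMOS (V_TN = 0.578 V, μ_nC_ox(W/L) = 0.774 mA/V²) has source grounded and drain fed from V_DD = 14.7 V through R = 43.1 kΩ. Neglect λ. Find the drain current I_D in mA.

I_D = 0.307 mA

With gate tied to drain, V_GS = V_DS ≥ V_GS − V_TN, so the device is in saturation.
KCL at the drain: ½ k_n (V_GS − V_TN)² = (V_DD − V_GS)/R.
Let x = V_GS − 0.578. Then 16.7 x² + x − 14.12 = 0, giving x = 0.891 V (positive root), so V_GS = 1.47 V.
I_D = (V_DD − V_GS)/R = (14.7 − 1.47) / 43.1 = 0.307 mA.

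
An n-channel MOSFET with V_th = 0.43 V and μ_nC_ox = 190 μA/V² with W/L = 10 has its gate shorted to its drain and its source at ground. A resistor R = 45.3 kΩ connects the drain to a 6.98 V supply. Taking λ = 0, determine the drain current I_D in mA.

With gate tied to drain, V_GS = V_DS ≥ V_GS − V_th, so the device is in saturation.
k_n = μ_nC_ox · (W/L) = 1.9 mA/V².
KCL at the drain: ½ k_n (V_GS − V_th)² = (V_DD − V_GS)/R.
Let x = V_GS − 0.43. Then 43 x² + x − 6.55 = 0, giving x = 0.379 V (positive root), so V_GS = 0.809 V.
I_D = (V_DD − V_GS)/R = (6.98 − 0.809) / 45.3 = 0.136 mA.

I_D = 0.136 mA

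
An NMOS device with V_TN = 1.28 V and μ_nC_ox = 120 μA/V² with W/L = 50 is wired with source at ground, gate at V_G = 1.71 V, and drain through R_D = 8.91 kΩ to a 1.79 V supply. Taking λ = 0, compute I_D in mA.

V_GS = V_G = 1.71 V, so V_ov = 1.71 − 1.28 = 0.43 V.
k_n = μ_nC_ox · (W/L) = 6 mA/V².
Assume saturation: I_D = ½ k_n V_ov² = 0.5 × 6 × 0.43² = 0.555 mA, giving V_DS = V_DD − I_D R_D = 1.79 − 0.555 × 8.91 = -3.15 V.
But -3.15 V < V_ov = 0.43 V, so the device is actually in triode.
In triode I_D = k_n[V_ov V_DS − ½ V_DS²] and I_D = (V_DD − V_DS)/R_D. Equating: 26.7 V_DS² − 23.99 V_DS + 1.79 = 0, giving V_DS = 0.0821 V (the root below V_ov).
I_D = (1.79 − 0.0821) / 8.91 = 0.192 mA.

I_D = 0.192 mA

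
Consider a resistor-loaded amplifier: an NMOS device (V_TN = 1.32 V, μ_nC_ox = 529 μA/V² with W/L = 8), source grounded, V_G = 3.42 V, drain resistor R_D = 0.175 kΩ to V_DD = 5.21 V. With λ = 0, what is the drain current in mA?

I_D = 9.33 mA

V_GS = V_G = 3.42 V, so V_ov = 3.42 − 1.32 = 2.1 V.
k_n = μ_nC_ox · (W/L) = 4.232 mA/V².
Assume saturation: I_D = ½ k_n V_ov² = 0.5 × 4.232 × 2.1² = 9.33 mA, giving V_DS = V_DD − I_D R_D = 5.21 − 9.33 × 0.175 = 3.58 V.
V_DS = 3.58 V ≥ V_ov = 2.1 V, confirming saturation.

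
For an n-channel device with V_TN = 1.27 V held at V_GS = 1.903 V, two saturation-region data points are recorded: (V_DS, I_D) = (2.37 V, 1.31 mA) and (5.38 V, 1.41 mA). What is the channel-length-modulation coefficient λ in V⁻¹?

With V_GS fixed, I_D ∝ (1 + λ V_DS) in saturation, so I_D2/I_D1 = (1 + λ V_DS2)/(1 + λ V_DS1).
1.41/1.31 = 1.076 = (1 + 5.38 λ)/(1 + 2.37 λ).
Solving: λ (I_D1 V_DS2 − I_D2 V_DS1) = I_D2 − I_D1, so λ = (1.41 − 1.31) / (1.31 × 5.38 − 1.41 × 2.37) = 0.1 / 3.71 = 0.027 V⁻¹.

λ = 0.0270 V⁻¹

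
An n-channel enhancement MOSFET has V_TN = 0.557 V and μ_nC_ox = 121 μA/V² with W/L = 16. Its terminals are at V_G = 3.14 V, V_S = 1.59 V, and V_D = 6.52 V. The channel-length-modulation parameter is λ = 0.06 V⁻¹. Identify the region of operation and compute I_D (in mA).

Saturation; I_D = 1.24 mA

V_GS = V_G − V_S = 3.14 − 1.59 = 1.55 V; V_DS = V_D − V_S = 6.52 − 1.59 = 4.93 V.
k_n = μ_nC_ox · (W/L) = 1.936 mA/V².
V_ov = V_GS − V_TN = 1.55 − 0.557 = 0.993 V.
Since V_DS = 4.93 V ≥ V_ov = 0.993 V, the device is in saturation.
I_D = ½ k_n V_ov² (1 + λ V_DS) = 0.5 × 1.936 × 0.993² × (1 + 0.06 × 4.93) = 1.24 mA.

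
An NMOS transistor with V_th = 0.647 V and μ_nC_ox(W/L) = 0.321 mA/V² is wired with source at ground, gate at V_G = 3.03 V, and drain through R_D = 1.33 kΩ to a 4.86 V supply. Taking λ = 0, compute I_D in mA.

V_GS = V_G = 3.03 V, so V_ov = 3.03 − 0.647 = 2.38 V.
Assume saturation: I_D = ½ k_n V_ov² = 0.5 × 0.321 × 2.38² = 0.911 mA, giving V_DS = V_DD − I_D R_D = 4.86 − 0.911 × 1.33 = 3.65 V.
V_DS = 3.65 V ≥ V_ov = 2.38 V, confirming saturation.

I_D = 0.911 mA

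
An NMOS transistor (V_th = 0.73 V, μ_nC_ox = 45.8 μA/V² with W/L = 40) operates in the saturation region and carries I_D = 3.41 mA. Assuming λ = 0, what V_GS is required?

V_GS = 2.66 V

k_n = μ_nC_ox · (W/L) = 1.832 mA/V².
In saturation I_D = ½ k_n (V_GS − V_th)², so V_GS − V_th = √(2 I_D / k_n) = √(2 × 3.41 / 1.832) = 1.93 V.
V_GS = 0.73 + 1.93 = 2.66 V.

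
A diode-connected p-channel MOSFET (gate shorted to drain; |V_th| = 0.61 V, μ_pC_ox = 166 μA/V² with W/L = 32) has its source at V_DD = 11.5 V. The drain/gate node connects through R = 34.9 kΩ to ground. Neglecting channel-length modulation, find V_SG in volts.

With gate tied to drain, V_SG = V_SD ≥ V_SG − |V_th|, so the device is in saturation.
k_p = μ_pC_ox · (W/L) = 5.312 mA/V².
KCL at the drain: ½ k_p (V_SG − |V_th|)² = (V_DD − V_SG)/R.
Let x = V_SG − 0.61. Then 92.7 x² + x − 10.89 = 0, giving x = 0.337 V (positive root), so V_SG = 0.947 V.
I_D = (V_DD − V_SG)/R = (11.5 − 0.947) / 34.9 = 0.302 mA.

V_SG = 0.947 V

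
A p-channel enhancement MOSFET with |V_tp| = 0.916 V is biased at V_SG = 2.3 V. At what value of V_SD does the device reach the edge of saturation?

The boundary between triode and saturation is V_SD = V_SG − |V_tp| = V_ov.
V_ov = 2.3 − 0.916 = 1.38 V.

V_SD,sat = 1.38 V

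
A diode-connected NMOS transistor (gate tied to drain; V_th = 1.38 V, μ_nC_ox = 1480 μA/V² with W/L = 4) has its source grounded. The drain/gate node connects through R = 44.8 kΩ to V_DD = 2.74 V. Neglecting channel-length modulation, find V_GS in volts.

V_GS = 1.48 V

With gate tied to drain, V_GS = V_DS ≥ V_GS − V_th, so the device is in saturation.
k_n = μ_nC_ox · (W/L) = 5.92 mA/V².
KCL at the drain: ½ k_n (V_GS − V_th)² = (V_DD − V_GS)/R.
Let x = V_GS − 1.38. Then 133 x² + x − 1.36 = 0, giving x = 0.0976 V (positive root), so V_GS = 1.48 V.
I_D = (V_DD − V_GS)/R = (2.74 − 1.48) / 44.8 = 0.0282 mA.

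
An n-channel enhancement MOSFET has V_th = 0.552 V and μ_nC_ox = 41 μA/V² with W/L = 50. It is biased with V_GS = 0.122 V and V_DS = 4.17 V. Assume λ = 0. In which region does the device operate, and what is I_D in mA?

Cutoff; I_D = 0 mA

V_GS = 0.122 V < V_th = 0.552 V, so the transistor is in cutoff.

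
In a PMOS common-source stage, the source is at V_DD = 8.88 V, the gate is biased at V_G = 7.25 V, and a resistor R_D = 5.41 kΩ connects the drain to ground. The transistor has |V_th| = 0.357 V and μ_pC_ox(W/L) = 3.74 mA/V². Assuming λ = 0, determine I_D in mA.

V_SG = V_DD − V_G = 8.88 − 7.25 = 1.63 V, so V_ov = 1.63 − 0.357 = 1.27 V.
Assume saturation: I_D = ½ k_p V_ov² = 0.5 × 3.74 × 1.27² = 3.03 mA, giving V_SD = V_DD − I_D R_D = 8.88 − 3.03 × 5.41 = -7.51 V.
But -7.51 V < V_ov = 1.27 V, so the device is actually in triode.
In triode I_D = k_p[V_ov V_SD − ½ V_SD²] and I_D = (V_DD − V_SD)/R_D. Equating: 10.1 V_SD² − 26.76 V_SD + 8.88 = 0, giving V_SD = 0.389 V (the root below V_ov).
I_D = (8.88 − 0.389) / 5.41 = 1.57 mA.

I_D = 1.57 mA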